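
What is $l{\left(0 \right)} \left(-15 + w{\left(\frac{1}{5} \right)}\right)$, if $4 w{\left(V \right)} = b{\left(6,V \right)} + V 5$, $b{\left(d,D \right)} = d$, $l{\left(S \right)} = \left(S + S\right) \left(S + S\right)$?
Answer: $0$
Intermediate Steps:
$l{\left(S \right)} = 4 S^{2}$ ($l{\left(S \right)} = 2 S 2 S = 4 S^{2}$)
$w{\left(V \right)} = \frac{3}{2} + \frac{5 V}{4}$ ($w{\left(V \right)} = \frac{6 + V 5}{4} = \frac{6 + 5 V}{4} = \frac{3}{2} + \frac{5 V}{4}$)
$l{\left(0 \right)} \left(-15 + w{\left(\frac{1}{5} \right)}\right) = 4 \cdot 0^{2} \left(-15 + \left(\frac{3}{2} + \frac{5}{4 \cdot 5}\right)\right) = 4 \cdot 0 \left(-15 + \left(\frac{3}{2} + \frac{5}{4} \cdot \frac{1}{5}\right)\right) = 0 \left(-15 + \left(\frac{3}{2} + \frac{1}{4}\right)\right) = 0 \left(-15 + \frac{7}{4}\right) = 0 \left(- \frac{53}{4}\right) = 0$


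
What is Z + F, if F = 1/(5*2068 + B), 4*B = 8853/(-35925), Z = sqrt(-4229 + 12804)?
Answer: 47900/495283049 + 35*sqrt(7) ≈ 92.601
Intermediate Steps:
Z = 35*sqrt(7) (Z = sqrt(8575) = 35*sqrt(7) ≈ 92.601)
B = -2951/47900 (B = (8853/(-35925))/4 = (8853*(-1/35925))/4 = (1/4)*(-2951/11975) = -2951/47900 ≈ -0.061608)
F = 47900/495283049 (F = 1/(5*2068 - 2951/47900) = 1/(10340 - 2951/47900) = 1/(495283049/47900) = 47900/495283049 ≈ 9.6712e-5)
Z + F = 35*sqrt(7) + 47900/495283049 = 47900/495283049 + 35*sqrt(7)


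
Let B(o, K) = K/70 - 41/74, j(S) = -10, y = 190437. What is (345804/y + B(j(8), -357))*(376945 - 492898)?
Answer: 5226518164662/11743615 ≈ 4.4505e+5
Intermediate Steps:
B(o, K) = -41/74 + K/70 (B(o, K) = K*(1/70) - 41*1/74 = K/70 - 41/74 = -41/74 + K/70)
(345804/y + B(j(8), -357))*(376945 - 492898) = (345804/190437 + (-41/74 + (1/70)*(-357)))*(376945 - 492898) = (345804*(1/190437) + (-41/74 - 51/10))*(-115953) = (115268/63479 - 1046/185)*(-115953) = -45074454/11743615*(-115953) = 5226518164662/11743615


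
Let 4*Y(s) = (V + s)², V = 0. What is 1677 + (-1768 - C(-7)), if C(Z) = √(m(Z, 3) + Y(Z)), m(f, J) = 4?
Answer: -91 - √65/2 ≈ -95.031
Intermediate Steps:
Y(s) = s²/4 (Y(s) = (0 + s)²/4 = s²/4)
C(Z) = √(4 + Z²/4)
1677 + (-1768 - C(-7)) = 1677 + (-1768 - √(16 + (-7)²)/2) = 1677 + (-1768 - √(16 + 49)/2) = 1677 + (-1768 - √65/2) = -91 - √65/2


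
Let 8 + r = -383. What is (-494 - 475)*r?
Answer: 378879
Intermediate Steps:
r = -391 (r = -8 - 383 = -391)
(-494 - 475)*r = (-494 - 475)*(-391) = -969*(-391) = 378879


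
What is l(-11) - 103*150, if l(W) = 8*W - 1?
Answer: -15539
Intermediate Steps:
l(W) = -1 + 8*W
l(-11) - 103*150 = (-1 + 8*(-11)) - 103*150 = (-1 - 88) - 15450 = -89 - 15450 = -15539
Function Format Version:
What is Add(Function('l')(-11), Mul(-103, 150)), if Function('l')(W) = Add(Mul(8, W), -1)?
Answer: -15539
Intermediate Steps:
Function('l')(W) = Add(-1, Mul(8, W))
Add(Function('l')(-11), Mul(-103, 150)) = Add(Add(-1, Mul(8, -11)), Mul(-103, 150)) = Add(Add(-1, -88), -15450) = Add(-89, -15450) = -15539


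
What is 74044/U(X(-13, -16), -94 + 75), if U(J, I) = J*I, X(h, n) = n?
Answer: 18511/76 ≈ 243.57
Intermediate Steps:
U(J, I) = I*J
74044/U(X(-13, -16), -94 + 75) = 74044/(((-94 + 75)*(-16))) = 74044/((-19*(-16))) = 74044/304 = 74044*(1/304) = 18511/76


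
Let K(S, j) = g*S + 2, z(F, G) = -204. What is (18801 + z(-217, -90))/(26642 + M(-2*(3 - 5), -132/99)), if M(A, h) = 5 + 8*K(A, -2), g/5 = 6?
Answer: 18597/27623 ≈ 0.67324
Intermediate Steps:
g = 30 (g = 5*6 = 30)
K(S, j) = 2 + 30*S (K(S, j) = 30*S + 2 = 2 + 30*S)
M(A, h) = 21 + 240*A (M(A, h) = 5 + 8*(2 + 30*A) = 5 + (16 + 240*A) = 21 + 240*A)
(18801 + z(-217, -90))/(26642 + M(-2*(3 - 5), -132/99)) = (18801 - 204)/(26642 + (21 + 240*(-2*(3 - 5)))) = 18597/(26642 + (21 + 240*(-2*(-2)))) = 18597/(26642 + (21 + 240*4)) = 18597/(26642 + (21 + 960)) = 18597/(26642 + 981) = 18597/27623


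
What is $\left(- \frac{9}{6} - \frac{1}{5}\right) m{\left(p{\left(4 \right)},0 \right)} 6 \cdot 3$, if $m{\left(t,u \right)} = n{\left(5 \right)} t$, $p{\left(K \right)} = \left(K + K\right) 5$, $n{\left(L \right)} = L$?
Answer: $-6120$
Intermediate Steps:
$p{\left(K \right)} = 10 K$ ($p{\left(K \right)} = 2 K 5 = 10 K$)
$m{\left(t,u \right)} = 5 t$
$\left(- \frac{9}{6} - \frac{1}{5}\right) m{\left(p{\left(4 \right)},0 \right)} 6 \cdot 3 = \left(- \frac{9}{6} - \frac{1}{5}\right) 5 \cdot 10 \cdot 4 \cdot 6 \cdot 3 = \left(\left(-9\right) \frac{1}{6} - \frac{1}{5}\right) 5 \cdot 40 \cdot 18 = \left(- \frac{3}{2} - \frac{1}{5}\right) 200 \cdot 18 = \left(- \frac{17}{10}\right) 3600 = -6120$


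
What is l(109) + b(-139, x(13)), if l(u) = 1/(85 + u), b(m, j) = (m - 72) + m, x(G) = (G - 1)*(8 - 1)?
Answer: -67899/194 ≈ -349.99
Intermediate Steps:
x(G) = -7 + 7*G (x(G) = (-1 + G)*7 = -7 + 7*G)
b(m, j) = -72 + 2*m (b(m, j) = (-72 + m) + m = -72 + 2*m)
l(109) + b(-139, x(13)) = 1/(85 + 109) + (-72 + 2*(-139)) = 1/194 + (-72 - 278) = 1/194 - 350 = -67899/194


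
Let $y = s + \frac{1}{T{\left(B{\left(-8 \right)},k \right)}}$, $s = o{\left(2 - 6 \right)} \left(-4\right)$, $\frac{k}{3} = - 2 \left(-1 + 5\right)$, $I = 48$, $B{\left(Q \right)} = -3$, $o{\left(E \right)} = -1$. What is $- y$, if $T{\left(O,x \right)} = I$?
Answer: $- \frac{193}{48} \approx -4.0208$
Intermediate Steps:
$k = -24$ ($k = 3 \left(- 2 \left(-1 + 5\right)\right) = 3 \left(\left(-2\right) 4\right) = 3 \left(-8\right) = -24$)
$T{\left(O,x \right)} = 48$
$s = 4$ ($s = \left(-1\right) \left(-4\right) = 4$)
$y = \frac{193}{48}$ ($y = 4 + \frac{1}{48} = \frac{193}{48} \approx 4.0208$)
$- y = \left(-1\right) \frac{193}{48} = - \frac{193}{48}$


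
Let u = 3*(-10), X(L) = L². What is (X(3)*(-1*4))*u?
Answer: 1080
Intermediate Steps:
u = -30
(X(3)*(-1*4))*u = (3²*(-1*4))*(-30) = (9*(-4))*(-30) = -36*(-30) = 1080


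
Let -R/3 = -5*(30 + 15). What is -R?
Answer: -675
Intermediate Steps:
R = 675 (R = -(-15)*(30 + 15) = -(-15)*45 = -3*(-225) = 675)
-R = -1*675 = -675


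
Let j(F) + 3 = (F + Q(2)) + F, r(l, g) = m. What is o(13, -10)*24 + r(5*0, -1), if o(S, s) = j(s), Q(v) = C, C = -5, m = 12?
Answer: -660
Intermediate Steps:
r(l, g) = 12
Q(v) = -5
j(F) = -8 + 2*F (j(F) = -3 + ((F - 5) + F) = -3 + ((-5 + F) + F) = -3 + (-5 + 2*F) = -8 + 2*F)
o(S, s) = -8 + 2*s
o(13, -10)*24 + r(5*0, -1) = (-8 + 2*(-10))*24 + 12 = (-8 - 20)*24 + 12 = -28*24 + 12 = -672 + 12 = -660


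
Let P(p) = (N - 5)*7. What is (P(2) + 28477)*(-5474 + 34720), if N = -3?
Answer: 831200566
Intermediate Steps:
P(p) = -56 (P(p) = (-3 - 5)*7 = -8*7 = -56)
(P(2) + 28477)*(-5474 + 34720) = (-56 + 28477)*(-5474 + 34720) = 28421*29246 = 831200566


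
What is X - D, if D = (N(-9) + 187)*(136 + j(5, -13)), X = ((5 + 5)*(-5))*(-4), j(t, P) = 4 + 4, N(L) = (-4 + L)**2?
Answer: -51064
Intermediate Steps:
j(t, P) = 8
X = 200 (X = (10*(-5))*(-4) = -50*(-4) = 200)
D = 51264 (D = ((-4 - 9)**2 + 187)*(136 + 8) = ((-13)**2 + 187)*144 = (169 + 187)*144 = 356*144 = 51264)
X - D = 200 - 1*51264 = 200 - 51264 = -51064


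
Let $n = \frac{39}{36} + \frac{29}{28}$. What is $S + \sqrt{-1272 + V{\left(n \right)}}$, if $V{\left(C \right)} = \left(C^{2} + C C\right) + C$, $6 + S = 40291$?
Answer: $40285 + \frac{i \sqrt{556057}}{21} \approx 40285.0 + 35.509 i$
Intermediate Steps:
$S = 40285$ ($S = -6 + 40291 = 40285$)
$n = \frac{89}{42}$ ($n = 39 \cdot \frac{1}{36} + 29 \cdot \frac{1}{28} = \frac{13}{12} + \frac{29}{28} = \frac{89}{42} \approx 2.119$)
$V{\left(C \right)} = C + 2 C^{2}$ ($V{\left(C \right)} = \left(C^{2} + C^{2}\right) + C = 2 C^{2} + C = C + 2 C^{2}$)
$S + \sqrt{-1272 + V{\left(n \right)}} = 40285 + \sqrt{-1272 + \frac{89 \left(1 + 2 \cdot \frac{89}{42}\right)}{42}} = 40285 + \sqrt{-1272 + \frac{89 \left(1 + \frac{89}{21}\right)}{42}} = 40285 + \sqrt{-1272 + \frac{89}{42} \cdot \frac{110}{21}} = 40285 + \sqrt{-1272 + \frac{4895}{441}} = 40285 + \sqrt{- \frac{556057}{441}} = 40285 + \frac{i \sqrt{556057}}{21}$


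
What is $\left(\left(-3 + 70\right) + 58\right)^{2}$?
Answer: $15625$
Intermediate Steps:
$\left(\left(-3 + 70\right) + 58\right)^{2} = \left(67 + 58\right)^{2} = 125^{2} = 15625$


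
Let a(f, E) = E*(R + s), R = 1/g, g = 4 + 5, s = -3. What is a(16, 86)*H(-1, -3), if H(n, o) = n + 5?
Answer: -8944/9 ≈ -993.78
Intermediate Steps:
H(n, o) = 5 + n
g = 9
R = ⅑ (R = 1/9 = ⅑ ≈ 0.11111)
a(f, E) = -26*E/9 (a(f, E) = E*(⅑ - 3) = E*(-26/9) = -26*E/9)
a(16, 86)*H(-1, -3) = (-26/9*86)*(5 - 1) = -2236/9*4 = -8944/9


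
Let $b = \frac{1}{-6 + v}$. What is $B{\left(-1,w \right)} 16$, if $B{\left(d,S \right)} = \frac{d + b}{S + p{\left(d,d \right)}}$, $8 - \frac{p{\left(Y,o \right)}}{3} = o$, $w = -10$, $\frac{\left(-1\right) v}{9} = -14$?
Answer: $- \frac{14}{15} \approx -0.93333$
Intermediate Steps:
$v = 126$ ($v = \left(-9\right) \left(-14\right) = 126$)
$p{\left(Y,o \right)} = 24 - 3 o$
$b = \frac{1}{120}$ ($b = \frac{1}{-6 + 126} = \frac{1}{120} \approx 0.0083333$)
$B{\left(d,S \right)} = \frac{\frac{1}{120} + d}{24 + S - 3 d}$ ($B{\left(d,S \right)} = \frac{d + \frac{1}{120}}{S - \left(-24 + 3 d\right)} = \frac{\frac{1}{120} + d}{24 + S - 3 d}$)
$B{\left(-1,w \right)} 16 = \frac{\frac{1}{120} - 1}{24 - 10 - -3} \cdot 16 = \frac{1}{24 - 10 + 3} \left(- \frac{119}{120}\right) 16 = \frac{1}{17} \left(- \frac{119}{120}\right) 16 = \left(- \frac{7}{120}\right) 16 = - \frac{14}{15}$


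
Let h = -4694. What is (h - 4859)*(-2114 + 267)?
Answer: 17644391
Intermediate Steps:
(h - 4859)*(-2114 + 267) = (-4694 - 4859)*(-2114 + 267) = -9553*(-1847) = 17644391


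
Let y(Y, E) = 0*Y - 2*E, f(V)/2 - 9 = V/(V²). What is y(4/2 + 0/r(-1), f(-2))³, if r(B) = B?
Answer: -39304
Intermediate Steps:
f(V) = 18 + 2/V (f(V) = 18 + 2*(V/(V²)) = 18 + 2*(V/V²) = 18 + 2/V)
y(Y, E) = -2*E (y(Y, E) = 0 - 2*E = -2*E)
y(4/2 + 0/r(-1), f(-2))³ = (-2*(18 + 2/(-2)))³ = (-2*(18 + 2*(-½)))³ = (-2*(18 - 1))³ = (-2*17)³ = (-34)³ = -39304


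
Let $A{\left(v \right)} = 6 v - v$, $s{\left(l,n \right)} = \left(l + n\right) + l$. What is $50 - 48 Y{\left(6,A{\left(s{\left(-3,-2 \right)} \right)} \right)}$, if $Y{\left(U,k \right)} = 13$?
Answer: $-574$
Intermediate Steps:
$s{\left(l,n \right)} = n + 2 l$
$A{\left(v \right)} = 5 v$
$50 - 48 Y{\left(6,A{\left(s{\left(-3,-2 \right)} \right)} \right)} = 50 - 624 = -574$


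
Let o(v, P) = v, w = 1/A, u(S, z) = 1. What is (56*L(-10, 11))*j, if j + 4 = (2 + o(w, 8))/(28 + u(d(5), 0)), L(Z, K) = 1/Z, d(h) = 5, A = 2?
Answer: 3178/145 ≈ 21.917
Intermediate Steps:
w = ½ (w = 1/2 = ½ ≈ 0.50000)
j = -227/58 (j = -4 + (2 + ½)/(28 + 1) = -4 + (5/2)/29 = -4 + (5/2)*(1/29) = -4 + 5/58 = -227/58 ≈ -3.9138)
(56*L(-10, 11))*j = (56/(-10))*(-227/58) = (56*(-⅒))*(-227/58) = -28/5*(-227/58) = 3178/145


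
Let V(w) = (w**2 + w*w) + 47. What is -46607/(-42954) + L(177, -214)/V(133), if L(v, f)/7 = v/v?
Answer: 1651353653/1521645450 ≈ 1.0852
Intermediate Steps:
L(v, f) = 7 (L(v, f) = 7*(v/v) = 7*1 = 7)
V(w) = 47 + 2*w**2 (V(w) = (w**2 + w**2) + 47 = 2*w**2 + 47 = 47 + 2*w**2)
-46607/(-42954) + L(177, -214)/V(133) = -46607/(-42954) + 7/(47 + 2*133**2) = -46607*(-1/42954) + 7/(47 + 2*17689) = 46607/42954 + 7/(47 + 35378) = 46607/42954 + 7/35425 = 1651353653/1521645450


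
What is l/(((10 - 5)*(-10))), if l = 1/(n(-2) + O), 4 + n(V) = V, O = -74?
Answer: 1/4000 ≈ 0.00025000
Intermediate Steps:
n(V) = -4 + V
l = -1/80 (l = 1/((-4 - 2) - 74) = 1/(-6 - 74) = 1/(-80) = -1/80 ≈ -0.012500)
l/(((10 - 5)*(-10))) = -1/80/((10 - 5)*(-10)) = -1/80/(5*(-10)) = -1/80/(-50) = -1/50*(-1/80) = 1/4000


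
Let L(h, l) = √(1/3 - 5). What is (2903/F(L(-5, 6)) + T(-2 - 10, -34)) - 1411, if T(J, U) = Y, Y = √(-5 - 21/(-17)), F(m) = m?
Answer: -1411 - 2903*I*√42/14 + 8*I*√17/17 ≈ -1411.0 - 1341.9*I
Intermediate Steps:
L(h, l) = I*√42/3 (L(h, l) = √(⅓ - 5) = √(-14/3) = I*√42/3)
Y = 8*I*√17/17 (Y = √(-5 - 21*(-1/17)) = √(-5 + 21/17) = √(-64/17) = 8*I*√17/17 ≈ 1.9403*I)
T(J, U) = 8*I*√17/17
(2903/F(L(-5, 6)) + T(-2 - 10, -34)) - 1411 = (2903/((I*√42/3)) + 8*I*√17/17) - 1411 = (2903*(-I*√42/14) + 8*I*√17/17) - 1411 = (-2903*I*√42/14 + 8*I*√17/17) - 1411 = -1411 - 2903*I*√42/14 + 8*I*√17/17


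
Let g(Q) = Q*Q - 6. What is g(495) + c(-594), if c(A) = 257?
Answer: 245276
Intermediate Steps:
g(Q) = -6 + Q² (g(Q) = Q² - 6 = -6 + Q²)
g(495) + c(-594) = (-6 + 495²) + 257 = (-6 + 245025) + 257 = 245019 + 257 = 245276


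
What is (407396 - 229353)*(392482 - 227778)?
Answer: 29324394272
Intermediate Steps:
(407396 - 229353)*(392482 - 227778) = 178043*164704 = 29324394272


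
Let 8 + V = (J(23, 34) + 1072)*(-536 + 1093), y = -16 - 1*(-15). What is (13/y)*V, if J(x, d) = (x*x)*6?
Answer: -30745182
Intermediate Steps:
y = -1 (y = -16 + 15 = -1)
J(x, d) = 6*x² (J(x, d) = x²*6 = 6*x²)
V = 2365014 (V = -8 + (6*23² + 1072)*(-536 + 1093) = -8 + (6*529 + 1072)*557 = -8 + (3174 + 1072)*557 = -8 + 4246*557 = -8 + 2365022 = 2365014)
(13/y)*V = (13/(-1))*2365014 = (13*(-1))*2365014 = -13*2365014 = -30745182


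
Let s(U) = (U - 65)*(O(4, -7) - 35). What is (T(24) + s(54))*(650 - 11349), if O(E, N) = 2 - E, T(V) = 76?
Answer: -5167617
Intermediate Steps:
s(U) = 2405 - 37*U (s(U) = (U - 65)*((2 - 1*4) - 35) = (-65 + U)*((2 - 4) - 35) = (-65 + U)*(-2 - 35) = (-65 + U)*(-37) = 2405 - 37*U)
(T(24) + s(54))*(650 - 11349) = (76 + (2405 - 37*54))*(650 - 11349) = (76 + (2405 - 1998))*(-10699) = (76 + 407)*(-10699) = 483*(-10699) = -5167617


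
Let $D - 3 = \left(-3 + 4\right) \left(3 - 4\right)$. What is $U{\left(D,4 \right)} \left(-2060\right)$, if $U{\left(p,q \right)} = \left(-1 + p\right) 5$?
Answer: $-10300$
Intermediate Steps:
$D = 2$ ($D = 3 + \left(-3 + 4\right) \left(3 - 4\right) = 3 + 1 \left(-1\right) = 3 - 1 = 2$)
$U{\left(p,q \right)} = -5 + 5 p$
$U{\left(D,4 \right)} \left(-2060\right) = \left(-5 + 5 \cdot 2\right) \left(-2060\right) = \left(-5 + 10\right) \left(-2060\right) = 5 \left(-2060\right) = -10300$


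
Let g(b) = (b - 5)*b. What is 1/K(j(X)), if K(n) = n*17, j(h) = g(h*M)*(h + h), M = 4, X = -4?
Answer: -1/45696 ≈ -2.1884e-5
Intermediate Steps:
g(b) = b*(-5 + b) (g(b) = (-5 + b)*b = b*(-5 + b))
j(h) = 8*h²*(-5 + 4*h) (j(h) = ((h*4)*(-5 + h*4))*(h + h) = ((4*h)*(-5 + 4*h))*(2*h) = (4*h*(-5 + 4*h))*(2*h) = 8*h²*(-5 + 4*h))
K(n) = 17*n
1/K(j(X)) = 1/(17*((-4)²*(-40 + 32*(-4)))) = 1/(17*(16*(-40 - 128))) = 1/(17*(16*(-168))) = 1/(17*(-2688)) = 1/(-45696) = -1/45696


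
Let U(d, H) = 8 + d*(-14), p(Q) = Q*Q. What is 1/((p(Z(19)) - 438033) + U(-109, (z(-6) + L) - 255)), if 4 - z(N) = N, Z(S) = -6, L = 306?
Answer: -1/436463 ≈ -2.2911e-6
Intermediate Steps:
z(N) = 4 - N
p(Q) = Q²
U(d, H) = 8 - 14*d
1/((p(Z(19)) - 438033) + U(-109, (z(-6) + L) - 255)) = 1/(((-6)² - 438033) + (8 - 14*(-109))) = 1/((36 - 438033) + (8 + 1526)) = 1/(-437997 + 1534) = 1/(-436463) = -1/436463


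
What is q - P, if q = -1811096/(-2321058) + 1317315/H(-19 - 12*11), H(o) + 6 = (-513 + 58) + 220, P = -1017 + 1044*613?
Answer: -180236283556562/279687489 ≈ -6.4442e+5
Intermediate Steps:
P = 638955 (P = -1017 + 639972 = 638955)
H(o) = -241 (H(o) = -6 + ((-513 + 58) + 220) = -6 + (-455 + 220) = -6 - 235 = -241)
q = -1528564022567/279687489 (q = -1811096/(-2321058) + 1317315/(-241) = -1811096*(-1/2321058) + 1317315*(-1/241) = 905548/1160529 - 1317315/241 = -1528564022567/279687489 ≈ -5465.3)
q - P = -1528564022567/279687489 - 1*638955 = -1528564022567/279687489 - 638955 = -180236283556562/279687489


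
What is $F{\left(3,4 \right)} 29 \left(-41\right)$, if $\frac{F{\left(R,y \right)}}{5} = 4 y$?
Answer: $-95120$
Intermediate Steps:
$F{\left(R,y \right)} = 20 y$ ($F{\left(R,y \right)} = 5 \cdot 4 y = 20 y$)
$F{\left(3,4 \right)} 29 \left(-41\right) = 20 \cdot 4 \cdot 29 \left(-41\right) = 80 \cdot 29 \left(-41\right) = 2320 \left(-41\right) = -95120$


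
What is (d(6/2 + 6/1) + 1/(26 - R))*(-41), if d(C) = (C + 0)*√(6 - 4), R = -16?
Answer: -41/42 - 369*√2 ≈ -522.82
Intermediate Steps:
d(C) = C*√2
(d(6/2 + 6/1) + 1/(26 - R))*(-41) = ((6/2 + 6/1)*√2 + 1/(26 - 1*(-16)))*(-41) = ((6*(½) + 6*1)*√2 + 1/(26 + 16))*(-41) = ((3 + 6)*√2 + 1/42)*(-41) = (9*√2 + 1/42)*(-41) = (1/42 + 9*√2)*(-41) = -41/42 - 369*√2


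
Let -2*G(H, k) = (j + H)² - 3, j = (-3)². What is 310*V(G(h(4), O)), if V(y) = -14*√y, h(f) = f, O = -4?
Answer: -4340*I*√83 ≈ -39539.0*I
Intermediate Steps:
j = 9
G(H, k) = 3/2 - (9 + H)²/2 (G(H, k) = -((9 + H)² - 3)/2 = -(-3 + (9 + H)²)/2 = 3/2 - (9 + H)²/2)
310*V(G(h(4), O)) = 310*(-14*√(3/2 - (9 + 4)²/2)) = 310*(-14*√(3/2 - ½*13²)) = 310*(-14*√(3/2 - ½*169)) = 310*(-14*√(3/2 - 169/2)) = 310*(-14*I*√83) = -4340*I*√83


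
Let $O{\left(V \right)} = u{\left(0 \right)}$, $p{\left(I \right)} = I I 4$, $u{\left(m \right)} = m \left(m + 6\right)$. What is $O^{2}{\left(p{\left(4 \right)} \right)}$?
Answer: $0$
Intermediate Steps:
$u{\left(m \right)} = m \left(6 + m\right)$
$p{\left(I \right)} = 4 I^{2}$ ($p{\left(I \right)} = I^{2} \cdot 4 = 4 I^{2}$)
$O{\left(V \right)} = 0$ ($O{\left(V \right)} = 0 \left(6 + 0\right) = 0 \cdot 6 = 0$)
$O^{2}{\left(p{\left(4 \right)} \right)} = 0^{2} = 0$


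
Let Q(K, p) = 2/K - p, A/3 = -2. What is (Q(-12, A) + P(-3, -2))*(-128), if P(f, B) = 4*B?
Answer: 832/3 ≈ 277.33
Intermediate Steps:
A = -6 (A = 3*(-2) = -6)
Q(K, p) = -p + 2/K
(Q(-12, A) + P(-3, -2))*(-128) = ((-1*(-6) + 2/(-12)) + 4*(-2))*(-128) = ((6 + 2*(-1/12)) - 8)*(-128) = ((6 - 1/6) - 8)*(-128) = (35/6 - 8)*(-128) = -13/6*(-128) = 832/3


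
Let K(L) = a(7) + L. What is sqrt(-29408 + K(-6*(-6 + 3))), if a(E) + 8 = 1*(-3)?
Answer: I*sqrt(29401) ≈ 171.47*I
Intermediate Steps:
a(E) = -11 (a(E) = -8 + 1*(-3) = -8 - 3 = -11)
K(L) = -11 + L
sqrt(-29408 + K(-6*(-6 + 3))) = sqrt(-29408 + (-11 - 6*(-6 + 3))) = sqrt(-29408 + (-11 - 6*(-3))) = sqrt(-29408 + (-11 + 18)) = sqrt(-29408 + 7) = sqrt(-29401) = I*sqrt(29401)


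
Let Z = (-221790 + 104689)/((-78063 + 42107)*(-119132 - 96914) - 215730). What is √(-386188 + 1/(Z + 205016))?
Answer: I*√979456985436441082067261900958472890/1592550807260835 ≈ 621.44*I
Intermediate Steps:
Z = -117101/7767934246 (Z = -117101/(-35956*(-216046) - 215730) = -117101/(7768149976 - 215730) = -117101/7767934246 ≈ -1.5075e-5)
√(-386188 + 1/(Z + 205016)) = √(-386188 + 1/(-117101/7767934246 + 205016)) = √(-386188 + 1/(1592550807260835/7767934246)) = √(-386188 + 7767934246/1592550807260835) = √(-615024011146679412734/1592550807260835) = I*√979456985436441082067261900958472890/1592550807260835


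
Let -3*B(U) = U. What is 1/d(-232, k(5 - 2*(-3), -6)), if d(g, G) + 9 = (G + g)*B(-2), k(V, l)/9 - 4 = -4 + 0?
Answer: -3/491 ≈ -0.0061100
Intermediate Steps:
B(U) = -U/3
k(V, l) = 0 (k(V, l) = 36 + 9*(-4 + 0) = 36 + 9*(-4) = 36 - 36 = 0)
d(g, G) = -9 + 2*G/3 + 2*g/3 (d(g, G) = -9 + (G + g)*(-⅓*(-2)) = -9 + (G + g)*(⅔) = -9 + (2*G/3 + 2*g/3) = -9 + 2*G/3 + 2*g/3)
1/d(-232, k(5 - 2*(-3), -6)) = 1/(-9 + (⅔)*0 + (⅔)*(-232)) = 1/(-9 + 0 - 464/3) = 1/(-491/3) = -3/491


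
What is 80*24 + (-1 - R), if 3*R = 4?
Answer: 5753/3 ≈ 1917.7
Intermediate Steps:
R = 4/3 (R = (⅓)*4 = 4/3 ≈ 1.3333)
80*24 + (-1 - R) = 80*24 + (-1 - 1*4/3) = 1920 + (-1 - 4/3) = 1920 - 7/3 = 5753/3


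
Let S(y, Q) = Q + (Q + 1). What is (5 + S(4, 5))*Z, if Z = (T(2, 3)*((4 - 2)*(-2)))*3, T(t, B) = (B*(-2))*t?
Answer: 2304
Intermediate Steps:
S(y, Q) = 1 + 2*Q (S(y, Q) = Q + (1 + Q) = 1 + 2*Q)
T(t, B) = -2*B*t (T(t, B) = (-2*B)*t = -2*B*t)
Z = 144 (Z = ((-2*3*2)*((4 - 2)*(-2)))*3 = -24*(-2)*3 = -12*(-4)*3 = 48*3 = 144)
(5 + S(4, 5))*Z = (5 + (1 + 2*5))*144 = (5 + (1 + 10))*144 = (5 + 11)*144 = 16*144 = 2304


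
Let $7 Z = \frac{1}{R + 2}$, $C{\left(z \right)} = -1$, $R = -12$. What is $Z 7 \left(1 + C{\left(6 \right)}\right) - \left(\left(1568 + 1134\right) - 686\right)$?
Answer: $-2016$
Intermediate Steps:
$Z = - \frac{1}{70}$ ($Z = \frac{1}{7 \left(-12 + 2\right)} = \frac{1}{7 \left(-10\right)} = \frac{1}{7} \left(- \frac{1}{10}\right) = - \frac{1}{70} \approx -0.014286$)
$Z 7 \left(1 + C{\left(6 \right)}\right) - \left(\left(1568 + 1134\right) - 686\right) = \left(- \frac{1}{70}\right) 7 \left(1 - 1\right) - \left(\left(1568 + 1134\right) - 686\right) = \left(- \frac{1}{10}\right) 0 - \left(2702 - 686\right) = 0 - 2016 = -2016$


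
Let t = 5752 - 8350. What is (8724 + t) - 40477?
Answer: -34351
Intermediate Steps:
t = -2598
(8724 + t) - 40477 = (8724 - 2598) - 40477 = 6126 - 40477 = -34351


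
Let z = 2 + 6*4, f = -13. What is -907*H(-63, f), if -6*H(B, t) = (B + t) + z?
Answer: -22675/3 ≈ -7558.3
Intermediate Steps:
z = 26 (z = 2 + 24 = 26)
H(B, t) = -13/3 - B/6 - t/6 (H(B, t) = -((B + t) + 26)/6 = -(26 + B + t)/6 = -13/3 - B/6 - t/6)
-907*H(-63, f) = -907*(-13/3 - ⅙*(-63) - ⅙*(-13)) = -907*(-13/3 + 21/2 + 13/6) = -907*25/3 = -22675/3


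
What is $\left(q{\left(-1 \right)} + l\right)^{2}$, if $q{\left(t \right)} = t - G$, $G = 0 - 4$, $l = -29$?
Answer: $676$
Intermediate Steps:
$G = -4$
$q{\left(t \right)} = 4 + t$ ($q{\left(t \right)} = t - -4 = t + 4 = 4 + t$)
$\left(q{\left(-1 \right)} + l\right)^{2} = \left(\left(4 - 1\right) - 29\right)^{2} = \left(3 - 29\right)^{2} = \left(-26\right)^{2} = 676$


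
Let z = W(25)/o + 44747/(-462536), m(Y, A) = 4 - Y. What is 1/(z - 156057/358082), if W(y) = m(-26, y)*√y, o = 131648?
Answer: -2357732203552/1252938791881 ≈ -1.8818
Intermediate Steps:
W(y) = 30*√y (W(y) = (4 - 1*(-26))*√y = (4 + 26)*√y = 30*√y)
z = -1258969/13168672 (z = (30*√25)/131648 + 44747/(-462536) = (30*5)*(1/131648) + 44747*(-1/462536) = 150*(1/131648) - 44747/462536 = 75/65824 - 44747/462536 = -1258969/13168672 ≈ -0.095603)
1/(z - 156057/358082) = 1/(-1258969/13168672 - 156057/358082) = 1/(-1252938791881/2357732203552) = -2357732203552/1252938791881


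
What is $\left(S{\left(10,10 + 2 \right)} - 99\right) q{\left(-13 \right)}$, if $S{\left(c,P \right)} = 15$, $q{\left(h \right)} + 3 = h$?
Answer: $1344$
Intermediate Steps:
$q{\left(h \right)} = -3 + h$
$\left(S{\left(10,10 + 2 \right)} - 99\right) q{\left(-13 \right)} = \left(15 - 99\right) \left(-3 - 13\right) = \left(-84\right) \left(-16\right) = 1344$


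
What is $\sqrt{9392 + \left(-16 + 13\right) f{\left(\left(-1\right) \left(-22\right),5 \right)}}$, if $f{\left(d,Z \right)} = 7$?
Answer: $\sqrt{9371} \approx 96.804$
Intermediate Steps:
$\sqrt{9392 + \left(-16 + 13\right) f{\left(\left(-1\right) \left(-22\right),5 \right)}} = \sqrt{9392 + \left(-16 + 13\right) 7} = \sqrt{9392 - 21} = \sqrt{9371}$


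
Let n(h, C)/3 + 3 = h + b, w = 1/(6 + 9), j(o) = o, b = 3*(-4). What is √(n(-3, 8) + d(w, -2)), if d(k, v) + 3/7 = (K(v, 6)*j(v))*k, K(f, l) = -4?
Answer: I*√594195/105 ≈ 7.3413*I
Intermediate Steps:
b = -12
w = 1/15 ≈ 0.066667
d(k, v) = -3/7 - 4*k*v (d(k, v) = -3/7 + (-4*v)*k = -3/7 - 4*k*v)
n(h, C) = -45 + 3*h (n(h, C) = -9 + 3*(h - 12) = -9 + 3*(-12 + h) = -9 + (-36 + 3*h) = -45 + 3*h)
√(n(-3, 8) + d(w, -2)) = √((-45 + 3*(-3)) + (-3/7 - 4*1/15*(-2))) = √((-45 - 9) + (-3/7 + 8/15)) = √(-54 + 11/105) = √(-5659/105) = I*√594195/105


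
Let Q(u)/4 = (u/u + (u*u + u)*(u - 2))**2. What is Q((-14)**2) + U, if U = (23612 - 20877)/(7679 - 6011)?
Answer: 374372731788017087/1668 ≈ 2.2444e+14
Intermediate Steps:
U = 2735/1668 ≈ 1.6397
Q(u) = 4*(1 + (-2 + u)*(u + u**2))**2 (Q(u) = 4*(u/u + (u*u + u)*(u - 2))**2 = 4*(1 + (u**2 + u)*(-2 + u))**2 = 4*(1 + (u + u**2)*(-2 + u))**2 = 4*(1 + (-2 + u)*(u + u**2))**2)
Q((-14)**2) + U = 4*(1 + ((-14)**2)**3 - ((-14)**2)**2 - 2*(-14)**2)**2 + 2735/1668 = 4*(1 + 196**3 - 1*196**2 - 2*196)**2 + 2735/1668 = 4*(1 + 7529536 - 1*38416 - 392)**2 + 2735/1668 = 4*(1 + 7529536 - 38416 - 392)**2 + 2735/1668 = 4*7490729**2 + 2735/1668 = 4*56111020951441 + 2735/1668 = 224444083805764 + 2735/1668 = 374372731788017087/1668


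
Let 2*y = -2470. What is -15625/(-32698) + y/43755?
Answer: 128657969/286140198 ≈ 0.44963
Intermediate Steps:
y = -1235 (y = (½)*(-2470) = -1235)
-15625/(-32698) + y/43755 = -15625/(-32698) - 1235/43755 = -15625*(-1/32698) - 1235*1/43755 = 15625/32698 - 247/8751 = 128657969/286140198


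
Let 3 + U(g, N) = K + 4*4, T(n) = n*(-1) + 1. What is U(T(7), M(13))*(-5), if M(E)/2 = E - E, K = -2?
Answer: -55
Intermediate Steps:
M(E) = 0 (M(E) = 2*(E - E) = 2*0 = 0)
T(n) = 1 - n (T(n) = -n + 1 = 1 - n)
U(g, N) = 11 (U(g, N) = -3 + (-2 + 4*4) = -3 + (-2 + 16) = -3 + 14 = 11)
U(T(7), M(13))*(-5) = 11*(-5) = -55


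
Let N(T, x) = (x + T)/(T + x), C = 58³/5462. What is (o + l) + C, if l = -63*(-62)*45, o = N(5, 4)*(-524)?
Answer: 478694382/2731 ≈ 1.7528e+5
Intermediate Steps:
C = 97556/2731 (C = 195112*(1/5462) = 97556/2731 ≈ 35.722)
N(T, x) = 1 (N(T, x) = (T + x)/(T + x) = 1)
o = -524 (o = 1*(-524) = -524)
l = 175770 (l = 3906*45 = 175770)
(o + l) + C = (-524 + 175770) + 97556/2731 = 175246 + 97556/2731 = 478694382/2731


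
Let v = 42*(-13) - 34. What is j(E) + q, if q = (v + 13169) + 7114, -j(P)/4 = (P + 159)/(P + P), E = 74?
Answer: 728778/37 ≈ 19697.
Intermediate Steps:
v = -580 (v = -546 - 34 = -580)
j(P) = -2*(159 + P)/P (j(P) = -4*(P + 159)/(P + P) = -4*(159 + P)/(2*P) = -4*(159 + P)*1/(2*P) = -2*(159 + P)/P)
q = 19703 (q = (-580 + 13169) + 7114 = 12589 + 7114 = 19703)
j(E) + q = (-2 - 318/74) + 19703 = (-2 - 318*1/74) + 19703 = (-2 - 159/37) + 19703 = -233/37 + 19703 = 728778/37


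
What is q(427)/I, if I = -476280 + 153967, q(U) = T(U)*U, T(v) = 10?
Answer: -4270/322313 ≈ -0.013248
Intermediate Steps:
q(U) = 10*U
I = -322313
q(427)/I = (10*427)/(-322313) = 4270*(-1/322313) = -4270/322313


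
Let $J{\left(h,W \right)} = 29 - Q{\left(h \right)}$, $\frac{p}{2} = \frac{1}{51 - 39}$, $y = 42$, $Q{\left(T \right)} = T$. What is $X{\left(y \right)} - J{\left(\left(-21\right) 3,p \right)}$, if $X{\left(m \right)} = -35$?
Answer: $-127$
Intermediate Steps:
$p = \frac{1}{6}$ ($p = \frac{2}{51 - 39} = \frac{2}{12} = 2 \cdot \frac{1}{12} = \frac{1}{6} \approx 0.16667$)
$J{\left(h,W \right)} = 29 - h$
$X{\left(y \right)} - J{\left(\left(-21\right) 3,p \right)} = -35 - \left(29 - \left(-21\right) 3\right) = -35 - \left(29 - -63\right) = -35 - \left(29 + 63\right) = -35 - 92 = -127$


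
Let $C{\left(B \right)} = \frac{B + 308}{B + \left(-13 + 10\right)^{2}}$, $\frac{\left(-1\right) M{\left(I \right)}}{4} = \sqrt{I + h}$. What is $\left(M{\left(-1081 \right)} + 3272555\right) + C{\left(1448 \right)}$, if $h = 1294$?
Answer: $\frac{4768114391}{1457} - 4 \sqrt{213} \approx 3.2725 \cdot 10^{6}$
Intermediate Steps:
$M{\left(I \right)} = - 4 \sqrt{1294 + I}$ ($M{\left(I \right)} = - 4 \sqrt{I + 1294} = - 4 \sqrt{1294 + I}$)
$C{\left(B \right)} = \frac{308 + B}{9 + B}$ ($C{\left(B \right)} = \frac{308 + B}{B + \left(-3\right)^{2}} = \frac{308 + B}{B + 9} = \frac{308 + B}{9 + B}$)
$\left(M{\left(-1081 \right)} + 3272555\right) + C{\left(1448 \right)} = \left(- 4 \sqrt{1294 - 1081} + 3272555\right) + \frac{308 + 1448}{9 + 1448} = \left(- 4 \sqrt{213} + 3272555\right) + \frac{1}{1457} \cdot 1756 = \left(3272555 - 4 \sqrt{213}\right) + \frac{1}{1457} \cdot 1756 = \left(3272555 - 4 \sqrt{213}\right) + \frac{1756}{1457} = \frac{4768114391}{1457} - 4 \sqrt{213}$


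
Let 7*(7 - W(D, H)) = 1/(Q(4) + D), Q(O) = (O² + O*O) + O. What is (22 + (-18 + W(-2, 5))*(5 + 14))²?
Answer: 1982475625/56644 ≈ 34999.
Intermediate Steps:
Q(O) = O + 2*O² (Q(O) = (O² + O²) + O = 2*O² + O = O + 2*O²)
W(D, H) = 7 - 1/(7*(36 + D)) (W(D, H) = 7 - 1/(7*(4*(1 + 2*4) + D)) = 7 - 1/(7*(4*(1 + 8) + D)) = 7 - 1/(7*(4*9 + D)) = 7 - 1/(7*(36 + D)))
(22 + (-18 + W(-2, 5))*(5 + 14))² = (22 + (-18 + (1763 + 49*(-2))/(7*(36 - 2)))*(5 + 14))² = (22 + (-18 + (⅐)*(1763 - 98)/34)*19)² = (22 + (-18 + (⅐)*(1/34)*1665)*19)² = (22 + (-18 + 1665/238)*19)² = (22 - 2619/238*19)² = (22 - 49761/238)² = (-44525/238)² = 1982475625/56644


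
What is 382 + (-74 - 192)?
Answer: 116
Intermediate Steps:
382 + (-74 - 192) = 382 - 266 = 116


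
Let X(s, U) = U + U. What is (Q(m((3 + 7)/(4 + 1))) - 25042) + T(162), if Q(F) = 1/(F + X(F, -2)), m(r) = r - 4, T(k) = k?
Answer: -149281/6 ≈ -24880.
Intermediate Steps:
m(r) = -4 + r
X(s, U) = 2*U
Q(F) = 1/(-4 + F) (Q(F) = 1/(F + 2*(-2)) = 1/(F - 4) = 1/(-4 + F))
(Q(m((3 + 7)/(4 + 1))) - 25042) + T(162) = (1/(-4 + (-4 + (3 + 7)/(4 + 1))) - 25042) + 162 = (1/(-4 + (-4 + 10/5)) - 25042) + 162 = (1/(-4 + (-4 + 10*(1/5))) - 25042) + 162 = (1/(-4 + (-4 + 2)) - 25042) + 162 = (1/(-4 - 2) - 25042) + 162 = (1/(-6) - 25042) + 162 = (-1/6 - 25042) + 162 = -150253/6 + 162 = -149281/6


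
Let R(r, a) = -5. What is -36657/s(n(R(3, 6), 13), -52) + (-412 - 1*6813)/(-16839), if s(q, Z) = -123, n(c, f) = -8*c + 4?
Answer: 206051966/690399 ≈ 298.45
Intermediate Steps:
n(c, f) = 4 - 8*c
-36657/s(n(R(3, 6), 13), -52) + (-412 - 1*6813)/(-16839) = -36657/(-123) + (-412 - 1*6813)/(-16839) = -36657*(-1/123) + (-412 - 6813)*(-1/16839) = 12219/41 - 7225*(-1/16839) = 12219/41 + 7225/16839 = 206051966/690399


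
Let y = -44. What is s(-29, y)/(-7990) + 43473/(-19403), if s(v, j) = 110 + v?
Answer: -348920913/155029970 ≈ -2.2507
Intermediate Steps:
s(-29, y)/(-7990) + 43473/(-19403) = (110 - 29)/(-7990) + 43473/(-19403) = 81*(-1/7990) + 43473*(-1/19403) = -81/7990 - 43473/19403 = -348920913/155029970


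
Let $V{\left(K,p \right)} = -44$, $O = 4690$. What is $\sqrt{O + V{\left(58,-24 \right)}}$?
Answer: $\sqrt{4646} \approx 68.162$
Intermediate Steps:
$\sqrt{O + V{\left(58,-24 \right)}} = \sqrt{4690 - 44} = \sqrt{4646}$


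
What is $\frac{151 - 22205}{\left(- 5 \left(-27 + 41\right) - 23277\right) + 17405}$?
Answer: $\frac{11027}{2971} \approx 3.7115$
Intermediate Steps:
$\frac{151 - 22205}{\left(- 5 \left(-27 + 41\right) - 23277\right) + 17405} = \frac{151 - 22205}{\left(\left(-5\right) 14 - 23277\right) + 17405} = - \frac{22054}{\left(-70 - 23277\right) + 17405} = - \frac{22054}{-23347 + 17405} = - \frac{22054}{-5942} = \left(-22054\right) \left(- \frac{1}{5942}\right) = \frac{11027}{2971}$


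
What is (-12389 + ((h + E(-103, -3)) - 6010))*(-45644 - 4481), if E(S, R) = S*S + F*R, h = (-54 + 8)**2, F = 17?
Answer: 286965625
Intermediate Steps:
h = 2116 (h = (-46)**2 = 2116)
E(S, R) = S**2 + 17*R (E(S, R) = S*S + 17*R = S**2 + 17*R)
(-12389 + ((h + E(-103, -3)) - 6010))*(-45644 - 4481) = (-12389 + ((2116 + ((-103)**2 + 17*(-3))) - 6010))*(-45644 - 4481) = (-12389 + ((2116 + (10609 - 51)) - 6010))*(-50125) = (-12389 + ((2116 + 10558) - 6010))*(-50125) = (-12389 + (12674 - 6010))*(-50125) = (-12389 + 6664)*(-50125) = -5725*(-50125) = 286965625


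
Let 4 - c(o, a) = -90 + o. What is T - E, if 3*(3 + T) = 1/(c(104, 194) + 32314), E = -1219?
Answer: 117844993/96912 ≈ 1216.0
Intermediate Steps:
c(o, a) = 94 - o (c(o, a) = 4 - (-90 + o) = 4 + (90 - o) = 94 - o)
T = -290735/96912 (T = -3 + 1/(3*((94 - 1*104) + 32314)) = -3 + 1/(3*((94 - 104) + 32314)) = -3 + 1/(3*(-10 + 32314)) = -3 + (⅓)/32304 = -3 + (⅓)*(1/32304) = -3 + 1/96912 = -290735/96912 ≈ -3.0000)
T - E = -290735/96912 - 1*(-1219) = -290735/96912 + 1219 = 117844993/96912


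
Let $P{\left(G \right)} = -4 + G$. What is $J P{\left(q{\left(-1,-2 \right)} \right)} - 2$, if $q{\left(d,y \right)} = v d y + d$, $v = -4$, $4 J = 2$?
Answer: $- \frac{17}{2} \approx -8.5$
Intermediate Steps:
$J = \frac{1}{2}$ ($J = \frac{1}{4} \cdot 2 = \frac{1}{2} \approx 0.5$)
$q{\left(d,y \right)} = d - 4 d y$ ($q{\left(d,y \right)} = - 4 d y + d = d - 4 d y$)
$J P{\left(q{\left(-1,-2 \right)} \right)} - 2 = \frac{-4 - \left(1 - -8\right)}{2} - 2 = \frac{-4 - \left(1 + 8\right)}{2} - 2 = \frac{-4 - 9}{2} - 2 = \frac{1}{2} \left(-13\right) - 2 = - \frac{13}{2} - 2 = - \frac{17}{2}$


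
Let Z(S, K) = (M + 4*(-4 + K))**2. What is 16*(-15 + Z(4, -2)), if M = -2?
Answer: 10576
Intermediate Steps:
Z(S, K) = (-18 + 4*K)**2 (Z(S, K) = (-2 + 4*(-4 + K))**2 = (-2 + (-16 + 4*K))**2 = (-18 + 4*K)**2)
16*(-15 + Z(4, -2)) = 16*(-15 + 4*(-9 + 2*(-2))**2) = 16*(-15 + 4*(-9 - 4)**2) = 16*(-15 + 4*(-13)**2) = 16*(-15 + 4*169) = 16*(-15 + 676) = 16*661 = 10576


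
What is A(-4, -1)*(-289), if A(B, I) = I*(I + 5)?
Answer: 1156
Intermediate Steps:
A(B, I) = I*(5 + I)
A(-4, -1)*(-289) = -(5 - 1)*(-289) = -1*4*(-289) = -4*(-289) = 1156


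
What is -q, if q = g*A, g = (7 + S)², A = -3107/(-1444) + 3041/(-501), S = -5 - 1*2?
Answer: 0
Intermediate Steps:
S = -7 (S = -5 - 2 = -7)
A = -2834597/723444 (A = -3107*(-1/1444) + 3041*(-1/501) = 3107/1444 - 3041/501 = -2834597/723444 ≈ -3.9182)
g = 0 (g = (7 - 7)² = 0² = 0)
q = 0 (q = 0*(-2834597/723444) = 0)
-q = -1*0 = 0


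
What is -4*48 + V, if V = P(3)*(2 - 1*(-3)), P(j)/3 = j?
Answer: -147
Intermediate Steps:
P(j) = 3*j
V = 45 (V = (3*3)*(2 - 1*(-3)) = 9*(2 + 3) = 9*5 = 45)
-4*48 + V = -4*48 + 45 = -192 + 45 = -147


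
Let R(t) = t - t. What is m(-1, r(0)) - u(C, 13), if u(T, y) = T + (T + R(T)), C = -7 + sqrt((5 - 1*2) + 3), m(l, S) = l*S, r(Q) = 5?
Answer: 9 - 2*sqrt(6) ≈ 4.1010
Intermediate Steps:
R(t) = 0
m(l, S) = S*l
C = -7 + sqrt(6) (C = -7 + sqrt((5 - 2) + 3) = -7 + sqrt(3 + 3) = -7 + sqrt(6) ≈ -4.5505)
u(T, y) = 2*T (u(T, y) = T + (T + 0) = T + T = 2*T)
m(-1, r(0)) - u(C, 13) = 5*(-1) - 2*(-7 + sqrt(6)) = -5 - (-14 + 2*sqrt(6)) = -5 + (14 - 2*sqrt(6)) = 9 - 2*sqrt(6)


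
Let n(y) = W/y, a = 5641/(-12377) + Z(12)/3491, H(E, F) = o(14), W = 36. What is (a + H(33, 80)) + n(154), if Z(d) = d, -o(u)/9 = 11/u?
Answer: -48507944549/6654048478 ≈ -7.2900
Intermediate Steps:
o(u) = -99/u
H(E, F) = -99/14
a = -19544207/43208107 (a = 5641/(-12377) + 12/3491 = 5641*(-1/12377) + 12*(1/3491) = -5641/12377 + 12/3491 = -19544207/43208107 ≈ -0.45233)
n(y) = 36/y
(a + H(33, 80)) + n(154) = (-19544207/43208107 - 99/14) + 36/154 = -4551221491/604913498 + 36*(1/154) = -4551221491/604913498 + 18/77 = -48507944549/6654048478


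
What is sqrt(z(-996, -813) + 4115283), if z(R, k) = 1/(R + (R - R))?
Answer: sqrt(1020606644883)/498 ≈ 2028.6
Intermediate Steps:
z(R, k) = 1/R (z(R, k) = 1/(R + 0) = 1/R)
sqrt(z(-996, -813) + 4115283) = sqrt(1/(-996) + 4115283) = sqrt(-1/996 + 4115283) = sqrt(4098821867/996) = sqrt(1020606644883)/498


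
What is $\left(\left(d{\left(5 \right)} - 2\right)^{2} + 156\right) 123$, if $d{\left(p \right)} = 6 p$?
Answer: $115620$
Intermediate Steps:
$\left(\left(d{\left(5 \right)} - 2\right)^{2} + 156\right) 123 = \left(\left(6 \cdot 5 - 2\right)^{2} + 156\right) 123 = \left(\left(30 - 2\right)^{2} + 156\right) 123 = \left(28^{2} + 156\right) 123 = \left(784 + 156\right) 123 = 940 \cdot 123 = 115620$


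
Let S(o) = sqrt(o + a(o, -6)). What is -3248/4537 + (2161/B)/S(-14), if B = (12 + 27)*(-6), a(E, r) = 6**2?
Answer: -3248/4537 - 2161*sqrt(22)/5148 ≈ -2.6848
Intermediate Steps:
a(E, r) = 36
B = -234 (B = 39*(-6) = -234)
S(o) = sqrt(36 + o) (S(o) = sqrt(o + 36) = sqrt(36 + o))
-3248/4537 + (2161/B)/S(-14) = -3248/4537 + (2161/(-234))/(sqrt(36 - 14)) = -3248*1/4537 + (2161*(-1/234))/(sqrt(22)) = -3248/4537 - 2161*sqrt(22)/5148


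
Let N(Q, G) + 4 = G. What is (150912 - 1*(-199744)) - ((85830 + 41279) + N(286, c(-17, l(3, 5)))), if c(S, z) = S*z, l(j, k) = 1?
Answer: 223568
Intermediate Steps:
N(Q, G) = -4 + G
(150912 - 1*(-199744)) - ((85830 + 41279) + N(286, c(-17, l(3, 5)))) = (150912 - 1*(-199744)) - ((85830 + 41279) + (-4 - 17*1)) = (150912 + 199744) - (127109 + (-4 - 17)) = 350656 - (127109 - 21) = 350656 - 1*127088 = 350656 - 127088 = 223568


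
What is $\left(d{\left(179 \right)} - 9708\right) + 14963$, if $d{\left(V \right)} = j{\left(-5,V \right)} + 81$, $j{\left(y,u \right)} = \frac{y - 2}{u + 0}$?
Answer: $\frac{955137}{179} \approx 5336.0$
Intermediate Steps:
$j{\left(y,u \right)} = \frac{-2 + y}{u}$
$d{\left(V \right)} = 81 - \frac{7}{V}$ ($d{\left(V \right)} = \frac{-2 - 5}{V} + 81 = \frac{1}{V} \left(-7\right) + 81 = - \frac{7}{V} + 81 = 81 - \frac{7}{V}$)
$\left(d{\left(179 \right)} - 9708\right) + 14963 = \left(\left(81 - \frac{7}{179}\right) - 9708\right) + 14963 = \left(\frac{14492}{179} - 9708\right) + 14963 = - \frac{1723240}{179} + 14963 = \frac{955137}{179}$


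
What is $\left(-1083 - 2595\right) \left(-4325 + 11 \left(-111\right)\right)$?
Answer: $20398188$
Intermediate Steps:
$\left(-1083 - 2595\right) \left(-4325 + 11 \left(-111\right)\right) = - 3678 \left(-4325 - 1221\right) = \left(-3678\right) \left(-5546\right) = 20398188$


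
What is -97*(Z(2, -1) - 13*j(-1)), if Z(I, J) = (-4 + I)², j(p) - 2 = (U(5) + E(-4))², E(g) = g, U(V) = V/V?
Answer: 13483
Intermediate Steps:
U(V) = 1
j(p) = 11 (j(p) = 2 + (1 - 4)² = 2 + (-3)² = 2 + 9 = 11)
-97*(Z(2, -1) - 13*j(-1)) = -97*((-4 + 2)² - 13*11) = -97*((-2)² - 143) = -97*(4 - 143) = -97*(-139) = 13483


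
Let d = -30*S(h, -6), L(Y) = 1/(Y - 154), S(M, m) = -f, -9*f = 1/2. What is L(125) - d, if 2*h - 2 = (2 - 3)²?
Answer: 142/87 ≈ 1.6322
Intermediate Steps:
h = 3/2 (h = 1 + (2 - 3)²/2 = 1 + (½)*(-1)² = 1 + (½)*1 = 1 + ½ = 3/2 ≈ 1.5000)
f = -1/18 (f = -⅑/2 = -⅑*½ = -1/18 ≈ -0.055556)
S(M, m) = 1/18 (S(M, m) = -1*(-1/18) = 1/18)
L(Y) = 1/(-154 + Y)
d = -5/3 (d = -30*1/18 = -5/3 ≈ -1.6667)
L(125) - d = 1/(-154 + 125) - 1*(-5/3) = 1/(-29) + 5/3 = -1/29 + 5/3 = 142/87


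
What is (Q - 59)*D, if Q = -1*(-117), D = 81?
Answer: 4698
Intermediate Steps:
Q = 117
(Q - 59)*D = (117 - 59)*81 = 58*81 = 4698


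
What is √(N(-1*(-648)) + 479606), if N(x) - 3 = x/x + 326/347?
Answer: 2*√14437368403/347 ≈ 692.54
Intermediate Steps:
N(x) = 1714/347 (N(x) = 3 + (x/x + 326/347) = 3 + (1 + 326*(1/347)) = 3 + (1 + 326/347) = 3 + 673/347 = 1714/347)
√(N(-1*(-648)) + 479606) = √(1714/347 + 479606) = √(166424996/347) = 2*√14437368403/347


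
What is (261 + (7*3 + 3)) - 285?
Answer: 0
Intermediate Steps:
(261 + (7*3 + 3)) - 285 = (261 + (21 + 3)) - 285 = (261 + 24) - 285 = 285 - 285 = 0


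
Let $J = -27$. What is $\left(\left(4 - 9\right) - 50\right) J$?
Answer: $1485$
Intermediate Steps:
$\left(\left(4 - 9\right) - 50\right) J = \left(\left(4 - 9\right) - 50\right) \left(-27\right) = \left(-5 - 50\right) \left(-27\right) = \left(-55\right) \left(-27\right) = 1485$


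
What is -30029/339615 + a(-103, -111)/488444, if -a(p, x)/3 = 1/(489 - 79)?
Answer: -1202733963601/13602398542920 ≈ -0.088421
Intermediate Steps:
a(p, x) = -3/410 (a(p, x) = -3/(489 - 79) = -3/410)
-30029/339615 + a(-103, -111)/488444 = -30029/339615 - 3/410/488444 = -30029*1/339615 - 3/410*1/488444 = -30029/339615 - 3/200262040 = -1202733963601/13602398542920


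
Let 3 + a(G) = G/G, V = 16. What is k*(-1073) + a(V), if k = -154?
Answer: 165240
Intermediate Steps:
a(G) = -2 (a(G) = -3 + G/G = -3 + 1 = -2)
k*(-1073) + a(V) = -154*(-1073) - 2 = 165242 - 2 = 165240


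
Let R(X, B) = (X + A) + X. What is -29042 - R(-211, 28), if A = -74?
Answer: -28546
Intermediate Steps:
R(X, B) = -74 + 2*X (R(X, B) = (X - 74) + X = (-74 + X) + X = -74 + 2*X)
-29042 - R(-211, 28) = -29042 - (-74 + 2*(-211)) = -29042 - (-74 - 422) = -29042 - 1*(-496) = -29042 + 496 = -28546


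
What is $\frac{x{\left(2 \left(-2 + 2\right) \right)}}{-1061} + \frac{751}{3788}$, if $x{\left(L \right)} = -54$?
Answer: $\frac{1001363}{4019068} \approx 0.24915$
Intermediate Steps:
$\frac{x{\left(2 \left(-2 + 2\right) \right)}}{-1061} + \frac{751}{3788} = - \frac{54}{-1061} + \frac{751}{3788} = \left(-54\right) \left(- \frac{1}{1061}\right) + 751 \cdot \frac{1}{3788} = \frac{54}{1061} + \frac{751}{3788} = \frac{1001363}{4019068}$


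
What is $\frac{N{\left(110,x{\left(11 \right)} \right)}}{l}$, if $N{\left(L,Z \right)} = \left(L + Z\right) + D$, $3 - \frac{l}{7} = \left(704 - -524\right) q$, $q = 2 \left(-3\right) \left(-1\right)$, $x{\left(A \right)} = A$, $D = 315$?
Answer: $- \frac{436}{51555} \approx -0.008457$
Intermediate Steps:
$q = 6$ ($q = \left(-6\right) \left(-1\right) = 6$)
$l = -51555$ ($l = 21 - 7 \left(704 - -524\right) 6 = 21 - 7 \left(704 + 524\right) 6 = 21 - 7 \cdot 1228 \cdot 6 = 21 - 51576 = -51555$)
$N{\left(L,Z \right)} = 315 + L + Z$ ($N{\left(L,Z \right)} = \left(L + Z\right) + 315 = 315 + L + Z$)
$\frac{N{\left(110,x{\left(11 \right)} \right)}}{l} = \frac{315 + 110 + 11}{-51555} = 436 \left(- \frac{1}{51555}\right) = - \frac{436}{51555}$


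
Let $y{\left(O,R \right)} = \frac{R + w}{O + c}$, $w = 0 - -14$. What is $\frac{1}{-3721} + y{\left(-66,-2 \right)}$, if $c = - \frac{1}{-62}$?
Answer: $- \frac{2772515}{15222611} \approx -0.18213$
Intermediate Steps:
$c = \frac{1}{62}$ ($c = \left(-1\right) \left(- \frac{1}{62}\right) = \frac{1}{62} \approx 0.016129$)
$w = 14$ ($w = 0 + 14 = 14$)
$y{\left(O,R \right)} = \frac{14 + R}{\frac{1}{62} + O}$ ($y{\left(O,R \right)} = \frac{R + 14}{O + \frac{1}{62}} = \frac{14 + R}{\frac{1}{62} + O}$)
$\frac{1}{-3721} + y{\left(-66,-2 \right)} = \frac{1}{-3721} + \frac{62 \left(14 - 2\right)}{1 + 62 \left(-66\right)} = - \frac{1}{3721} + 62 \frac{1}{1 - 4092} \cdot 12 = - \frac{1}{3721} + 62 \frac{1}{-4091} \cdot 12 = - \frac{1}{3721} + 62 \left(- \frac{1}{4091}\right) 12 = - \frac{1}{3721} - \frac{744}{4091} = - \frac{2772515}{15222611}$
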